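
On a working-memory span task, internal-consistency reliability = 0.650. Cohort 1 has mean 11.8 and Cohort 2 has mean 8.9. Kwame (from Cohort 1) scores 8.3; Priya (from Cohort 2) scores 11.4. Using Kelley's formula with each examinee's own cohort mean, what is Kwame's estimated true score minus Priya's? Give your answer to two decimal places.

T̂_Kwame = 0.650(8.3) + 0.350(11.8) = 9.5250
T̂_Priya = 0.650(11.4) + 0.350(8.9) = 10.5250
Difference = 9.5250 − 10.5250 = -1.0000

-1.00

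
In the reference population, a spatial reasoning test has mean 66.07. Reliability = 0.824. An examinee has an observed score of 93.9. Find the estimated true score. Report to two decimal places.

89.00

Regress the observed score toward the mean by the unreliability: T̂ = 0.824·93.9 + 0.176·66.07 = 77.3736 + 11.62832 = 89.002.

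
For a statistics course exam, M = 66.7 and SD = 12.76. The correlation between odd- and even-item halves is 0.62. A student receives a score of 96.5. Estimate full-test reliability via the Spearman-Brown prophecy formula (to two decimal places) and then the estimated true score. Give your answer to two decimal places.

Spearman-Brown: ρ = 2r/(1 + r) = 2(0.62)/(1 + 0.62) = 1.240/1.62 = 0.7654 → 0.77
T̂ = 0.77(96.5) + 0.23(66.7) = 74.305 + 15.341 = 89.646 → 89.65

89.65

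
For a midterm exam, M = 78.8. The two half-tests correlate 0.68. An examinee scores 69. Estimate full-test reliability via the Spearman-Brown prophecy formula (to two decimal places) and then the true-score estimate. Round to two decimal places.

70.86

Spearman-Brown: ρ = 2r/(1 + r) = 2(0.68)/(1 + 0.68) = 1.360/1.68 = 0.8095 → 0.81
T̂ = ρX + (1 − ρ)μ
  = 0.81 × 69 + 0.19 × 78.8
  = 55.89 + 14.972
  = 70.862
  ≈ 70.86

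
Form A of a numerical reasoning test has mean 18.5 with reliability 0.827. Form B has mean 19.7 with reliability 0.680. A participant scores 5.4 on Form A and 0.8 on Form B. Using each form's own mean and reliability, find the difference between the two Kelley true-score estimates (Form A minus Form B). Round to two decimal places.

0.82

T̂_A = 0.827(5.4) + 0.173(18.5) = 7.6663
T̂_B = 0.680(0.8) + 0.320(19.7) = 6.8480
T̂_A − T̂_B = 0.8183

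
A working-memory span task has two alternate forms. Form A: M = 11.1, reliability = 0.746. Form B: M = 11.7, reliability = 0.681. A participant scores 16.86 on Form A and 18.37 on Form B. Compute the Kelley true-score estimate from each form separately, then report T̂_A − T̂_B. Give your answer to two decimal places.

T̂_A = 0.746(16.86) + 0.254(11.1) = 15.3970
T̂_B = 0.681(18.37) + 0.319(11.7) = 16.2423
T̂_A − T̂_B = -0.8453

-0.85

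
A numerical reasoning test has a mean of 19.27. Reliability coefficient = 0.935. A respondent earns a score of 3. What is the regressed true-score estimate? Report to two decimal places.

4.06

T̂ = 0.935(3) + 0.065(19.27) = 2.805 + 1.25255 = 4.058 → 4.06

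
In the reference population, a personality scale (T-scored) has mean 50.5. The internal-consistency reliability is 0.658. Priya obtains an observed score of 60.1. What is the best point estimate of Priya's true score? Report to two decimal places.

56.82

Weight the observed score by reliability and the mean by (1 − reliability): T̂ = 0.658·60.1 + 0.342·50.5 = 39.5458 + 17.2710 = 56.817.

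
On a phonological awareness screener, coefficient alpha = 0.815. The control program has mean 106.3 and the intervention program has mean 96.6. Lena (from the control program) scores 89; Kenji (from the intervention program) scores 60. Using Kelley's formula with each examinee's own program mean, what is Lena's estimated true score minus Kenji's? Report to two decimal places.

25.43

T̂_Lena = 0.815(89) + 0.185(106.3) = 92.2005
T̂_Kenji = 0.815(60) + 0.185(96.6) = 66.7710
Difference = 92.2005 − 66.7710 = 25.4295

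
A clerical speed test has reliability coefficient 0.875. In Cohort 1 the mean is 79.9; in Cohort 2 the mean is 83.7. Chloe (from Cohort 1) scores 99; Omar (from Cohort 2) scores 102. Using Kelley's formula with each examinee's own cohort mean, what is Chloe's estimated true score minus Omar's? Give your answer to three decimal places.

T̂_Chloe = 0.875(99) + 0.125(79.9) = 96.61250
T̂_Omar = 0.875(102) + 0.125(83.7) = 99.71250
Difference = 96.61250 − 99.71250 = -3.10000

-3.100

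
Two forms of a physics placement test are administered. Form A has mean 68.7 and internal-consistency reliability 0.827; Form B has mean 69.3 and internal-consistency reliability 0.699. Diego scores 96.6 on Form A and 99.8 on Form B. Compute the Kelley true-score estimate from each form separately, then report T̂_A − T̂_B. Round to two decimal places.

1.15

T̂_A = 0.827(96.6) + 0.173(68.7) = 91.7733
T̂_B = 0.699(99.8) + 0.301(69.3) = 90.6195
T̂_A − T̂_B = 1.1538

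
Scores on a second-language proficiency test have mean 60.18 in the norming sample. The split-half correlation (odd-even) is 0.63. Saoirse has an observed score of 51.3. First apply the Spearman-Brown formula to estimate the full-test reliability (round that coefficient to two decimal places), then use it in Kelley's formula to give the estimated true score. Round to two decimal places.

53.34

Spearman-Brown: ρ = 2r/(1 + r) = 2(0.63)/(1 + 0.63) = 1.260/1.63 = 0.7730 → 0.77
T̂ = 0.77(51.3) + 0.23(60.18) = 39.501 + 13.8414 = 53.342 → 53.34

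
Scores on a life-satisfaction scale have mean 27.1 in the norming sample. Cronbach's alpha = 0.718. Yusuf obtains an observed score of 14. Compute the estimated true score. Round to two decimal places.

17.69

T̂ = ρX + (1 − ρ)μ
  = 0.718 × 14 + 0.282 × 27.1
  = 10.052 + 7.6422
  = 17.694
  ≈ 17.69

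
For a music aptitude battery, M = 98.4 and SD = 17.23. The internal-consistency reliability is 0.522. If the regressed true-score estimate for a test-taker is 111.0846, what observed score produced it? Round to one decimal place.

T̂ = ρX + (1 − ρ)μ  ⇒  X = (T̂ − (1 − ρ)μ) / ρ
X = (111.0846 − 0.478 × 98.4) / 0.522 = (111.0846 − 47.0352) / 0.522 = 64.0494 / 0.522 = 122.700

122.7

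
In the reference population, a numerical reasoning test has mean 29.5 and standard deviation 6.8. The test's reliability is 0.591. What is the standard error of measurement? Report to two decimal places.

4.35

SEM = SD · √(1 − ρ) = 6.8 × √0.409 = 6.8 × 0.6395 = 4.349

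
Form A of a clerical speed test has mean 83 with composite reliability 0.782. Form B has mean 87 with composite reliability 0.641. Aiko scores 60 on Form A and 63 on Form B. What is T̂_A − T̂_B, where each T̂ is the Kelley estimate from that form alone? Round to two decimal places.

T̂_A = 0.782(60) + 0.218(83) = 65.0140
T̂_B = 0.641(63) + 0.359(87) = 71.6160
T̂_A − T̂_B = -6.6020

-6.60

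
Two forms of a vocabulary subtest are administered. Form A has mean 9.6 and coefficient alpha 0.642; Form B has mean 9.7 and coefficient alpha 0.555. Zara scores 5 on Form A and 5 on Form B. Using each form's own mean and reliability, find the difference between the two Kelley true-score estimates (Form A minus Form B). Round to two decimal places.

T̂_A = 0.642(5) + 0.358(9.6) = 6.6468
T̂_B = 0.555(5) + 0.445(9.7) = 7.0915
T̂_A − T̂_B = -0.4447

-0.44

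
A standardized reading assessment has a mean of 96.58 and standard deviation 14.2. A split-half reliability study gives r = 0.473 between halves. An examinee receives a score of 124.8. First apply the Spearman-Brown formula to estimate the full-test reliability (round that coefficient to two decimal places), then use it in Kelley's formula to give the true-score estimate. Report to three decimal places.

Spearman-Brown: ρ = 2r/(1 + r) = 2(0.473)/(1 + 0.473) = 0.9460/1.473 = 0.6422 → 0.64
Weight the observed score by reliability and the mean by (1 − reliability): T̂ = 0.64·124.8 + 0.36·96.58 = 79.872 + 34.7688 = 114.6408.

114.641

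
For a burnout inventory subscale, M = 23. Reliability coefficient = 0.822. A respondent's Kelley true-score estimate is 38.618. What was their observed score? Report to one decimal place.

42.0

T̂ = ρX + (1 − ρ)μ  ⇒  X = (T̂ − (1 − ρ)μ) / ρ
X = (38.618 − 0.178 × 23) / 0.822 = (38.618 − 4.094) / 0.822 = 34.524 / 0.822 = 42.000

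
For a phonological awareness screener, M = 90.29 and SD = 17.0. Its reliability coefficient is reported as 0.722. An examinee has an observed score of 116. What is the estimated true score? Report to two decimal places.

108.85

T̂ = ρX + (1 − ρ)μ
  = 0.722 × 116 + 0.278 × 90.29
  = 83.752 + 25.10062
  = 108.853
  ≈ 108.85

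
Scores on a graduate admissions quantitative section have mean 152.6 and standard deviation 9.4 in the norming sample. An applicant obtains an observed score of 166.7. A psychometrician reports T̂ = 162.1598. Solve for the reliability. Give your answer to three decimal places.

0.678

T̂ = ρX + (1 − ρ)μ  ⇒  T̂ − μ = ρ(X − μ)
ρ = (T̂ − μ)/(X − μ) = (162.1598 − 152.6) / (166.7 − 152.6) = 9.5598 / 14.1 = 0.67800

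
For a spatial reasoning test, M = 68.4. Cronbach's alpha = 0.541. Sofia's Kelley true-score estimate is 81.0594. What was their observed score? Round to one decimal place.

91.8

T̂ = ρX + (1 − ρ)μ  ⇒  X = (T̂ − (1 − ρ)μ) / ρ
X = (81.0594 − 0.459 × 68.4) / 0.541 = (81.0594 − 31.3956) / 0.541 = 49.6638 / 0.541 = 91.800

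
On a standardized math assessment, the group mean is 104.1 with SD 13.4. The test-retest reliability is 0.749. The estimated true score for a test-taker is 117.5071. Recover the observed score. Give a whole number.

T̂ = ρX + (1 − ρ)μ  ⇒  X = (T̂ − (1 − ρ)μ) / ρ
X = (117.5071 − 0.251 × 104.1) / 0.749 = (117.5071 − 26.1291) / 0.749 = 91.3780 / 0.749 = 122.00

122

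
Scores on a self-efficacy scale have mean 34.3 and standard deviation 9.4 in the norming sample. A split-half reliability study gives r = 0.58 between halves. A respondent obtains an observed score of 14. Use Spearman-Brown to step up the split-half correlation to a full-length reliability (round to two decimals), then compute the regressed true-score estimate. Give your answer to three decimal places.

19.481

Spearman-Brown: ρ = 2r/(1 + r) = 2(0.58)/(1 + 0.58) = 1.160/1.58 = 0.7342 → 0.73
T̂ = 0.73(14) + 0.27(34.3) = 10.22 + 9.261 = 19.4810 → 19.481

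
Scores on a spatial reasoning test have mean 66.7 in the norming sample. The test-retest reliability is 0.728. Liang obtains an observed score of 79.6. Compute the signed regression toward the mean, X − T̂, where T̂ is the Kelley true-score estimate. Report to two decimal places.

Weight the observed score by reliability and the mean by (1 − reliability): T̂ = 0.728·79.6 + 0.272·66.7 = 57.9488 + 18.1424 = 76.0912.
X − T̂ = 79.6 − 76.091 = 3.509 → 3.51

3.51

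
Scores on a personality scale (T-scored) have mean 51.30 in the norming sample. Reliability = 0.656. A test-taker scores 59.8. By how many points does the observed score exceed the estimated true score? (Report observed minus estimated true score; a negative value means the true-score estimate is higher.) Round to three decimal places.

T̂ = ρX + (1 − ρ)μ
  = 0.656 × 59.8 + 0.344 × 51.30
  = 39.2288 + 17.64720
  = 56.87600
  ≈ 56.8760
X − T̂ = 59.8 − 56.8760 = 2.9240 → 2.924

2.924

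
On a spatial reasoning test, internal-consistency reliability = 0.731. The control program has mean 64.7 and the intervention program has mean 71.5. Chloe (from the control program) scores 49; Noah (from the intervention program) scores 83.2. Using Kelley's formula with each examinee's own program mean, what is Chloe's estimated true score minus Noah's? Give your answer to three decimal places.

-26.829

T̂_Chloe = 0.731(49) + 0.269(64.7) = 53.22330
T̂_Noah = 0.731(83.2) + 0.269(71.5) = 80.05270
Difference = 53.22330 − 80.05270 = -26.82940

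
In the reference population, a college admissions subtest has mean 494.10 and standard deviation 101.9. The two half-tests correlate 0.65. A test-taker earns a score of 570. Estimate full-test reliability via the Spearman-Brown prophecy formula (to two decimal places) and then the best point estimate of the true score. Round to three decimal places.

554.061

Spearman-Brown: ρ = 2r/(1 + r) = 2(0.65)/(1 + 0.65) = 1.300/1.65 = 0.7879 → 0.79
Kelley's formula gives T̂ = 0.79·570 + 0.21·494.10 = 450.30 + 103.7610 = 554.0610.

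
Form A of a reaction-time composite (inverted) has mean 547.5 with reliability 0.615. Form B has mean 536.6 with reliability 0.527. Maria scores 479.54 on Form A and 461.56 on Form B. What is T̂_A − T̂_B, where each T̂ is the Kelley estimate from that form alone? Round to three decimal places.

T̂_A = 0.615(479.54) + 0.385(547.5) = 505.70460
T̂_B = 0.527(461.56) + 0.473(536.6) = 497.05392
T̂_A − T̂_B = 8.65068

8.651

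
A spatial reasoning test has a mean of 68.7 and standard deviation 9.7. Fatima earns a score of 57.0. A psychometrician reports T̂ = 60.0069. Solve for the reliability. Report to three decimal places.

T̂ = ρX + (1 − ρ)μ  ⇒  T̂ − μ = ρ(X − μ)
ρ = (T̂ − μ)/(X − μ) = (60.0069 − 68.7) / (57.0 − 68.7) = -8.6931 / -11.7 = 0.74300

0.743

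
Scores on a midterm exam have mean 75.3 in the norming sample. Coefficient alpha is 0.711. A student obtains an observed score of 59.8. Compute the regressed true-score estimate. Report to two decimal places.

T̂ = ρX + (1 − ρ)μ
  = 0.711 × 59.8 + 0.289 × 75.3
  = 42.5178 + 21.7617
  = 64.279
  ≈ 64.28

64.28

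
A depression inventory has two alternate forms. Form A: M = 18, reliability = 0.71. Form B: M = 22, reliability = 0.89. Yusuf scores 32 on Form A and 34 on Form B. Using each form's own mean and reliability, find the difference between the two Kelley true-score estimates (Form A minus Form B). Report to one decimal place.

T̂_A = 0.71(32) + 0.29(18) = 27.940
T̂_B = 0.89(34) + 0.11(22) = 32.680
T̂_A − T̂_B = -4.740

-4.7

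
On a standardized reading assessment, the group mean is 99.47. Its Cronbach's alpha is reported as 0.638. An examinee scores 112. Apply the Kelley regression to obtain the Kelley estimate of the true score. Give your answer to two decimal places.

Kelley's formula gives T̂ = 0.638·112 + 0.362·99.47 = 71.456 + 36.00814 = 107.464.

107.46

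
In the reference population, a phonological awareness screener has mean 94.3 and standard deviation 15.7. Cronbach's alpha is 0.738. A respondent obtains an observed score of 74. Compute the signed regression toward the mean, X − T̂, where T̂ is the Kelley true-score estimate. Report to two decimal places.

-5.32

Weight the observed score by reliability and the mean by (1 − reliability): T̂ = 0.738·74 + 0.262·94.3 = 54.612 + 24.7066 = 79.3186.
X − T̂ = 74 − 79.319 = -5.319 → -5.32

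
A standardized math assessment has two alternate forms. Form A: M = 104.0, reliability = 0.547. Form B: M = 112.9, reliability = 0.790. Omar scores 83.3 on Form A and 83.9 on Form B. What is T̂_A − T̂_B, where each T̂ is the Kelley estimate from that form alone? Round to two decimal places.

T̂_A = 0.547(83.3) + 0.453(104.0) = 92.6771
T̂_B = 0.790(83.9) + 0.210(112.9) = 89.9900
T̂_A − T̂_B = 2.6871

2.69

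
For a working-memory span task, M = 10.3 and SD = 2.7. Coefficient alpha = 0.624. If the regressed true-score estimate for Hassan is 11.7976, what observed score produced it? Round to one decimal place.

T̂ = ρX + (1 − ρ)μ  ⇒  X = (T̂ − (1 − ρ)μ) / ρ
X = (11.7976 − 0.376 × 10.3) / 0.624 = (11.7976 − 3.8728) / 0.624 = 7.9248 / 0.624 = 12.700

12.7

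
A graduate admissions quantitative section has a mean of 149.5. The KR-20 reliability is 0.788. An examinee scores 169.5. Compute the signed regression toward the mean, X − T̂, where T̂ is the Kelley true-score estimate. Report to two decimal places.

4.24

T̂ = ρX + (1 − ρ)μ
  = 0.788 × 169.5 + 0.212 × 149.5
  = 133.5660 + 31.6940
  = 165.2600
  ≈ 165.260
X − T̂ = 169.5 − 165.260 = 4.240 → 4.24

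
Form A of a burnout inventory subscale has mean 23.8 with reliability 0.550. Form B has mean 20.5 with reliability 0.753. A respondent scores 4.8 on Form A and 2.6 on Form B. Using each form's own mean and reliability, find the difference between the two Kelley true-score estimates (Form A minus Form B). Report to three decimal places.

T̂_A = 0.550(4.8) + 0.450(23.8) = 13.35000
T̂_B = 0.753(2.6) + 0.247(20.5) = 7.02130
T̂_A − T̂_B = 6.32870

6.329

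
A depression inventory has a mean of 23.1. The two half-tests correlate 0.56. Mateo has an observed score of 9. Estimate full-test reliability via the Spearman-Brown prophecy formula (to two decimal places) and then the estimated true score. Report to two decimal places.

Spearman-Brown: ρ = 2r/(1 + r) = 2(0.56)/(1 + 0.56) = 1.120/1.56 = 0.7179 → 0.72
T̂ = 0.72(9) + 0.28(23.1) = 6.48 + 6.468 = 12.948 → 12.95

12.95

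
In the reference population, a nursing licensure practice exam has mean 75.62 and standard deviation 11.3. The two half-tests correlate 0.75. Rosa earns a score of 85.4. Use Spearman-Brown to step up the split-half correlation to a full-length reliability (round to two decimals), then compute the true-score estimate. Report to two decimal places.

Spearman-Brown: ρ = 2r/(1 + r) = 2(0.75)/(1 + 0.75) = 1.500/1.75 = 0.8571 → 0.86
T̂ = 0.86(85.4) + 0.14(75.62) = 73.444 + 10.5868 = 84.031 → 84.03

84.03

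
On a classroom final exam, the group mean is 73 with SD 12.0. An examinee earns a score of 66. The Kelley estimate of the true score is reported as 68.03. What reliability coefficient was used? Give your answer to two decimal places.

0.71

T̂ = ρX + (1 − ρ)μ  ⇒  T̂ − μ = ρ(X − μ)
ρ = (T̂ − μ)/(X − μ) = (68.03 − 73) / (66 − 73) = -4.97 / -7.0 = 0.7100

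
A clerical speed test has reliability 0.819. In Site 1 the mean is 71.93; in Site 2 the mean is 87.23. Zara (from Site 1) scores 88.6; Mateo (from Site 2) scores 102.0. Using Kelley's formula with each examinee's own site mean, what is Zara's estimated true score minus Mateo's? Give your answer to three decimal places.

T̂_Zara = 0.819(88.6) + 0.181(71.93) = 85.58273
T̂_Mateo = 0.819(102.0) + 0.181(87.23) = 99.32663
Difference = 85.58273 − 99.32663 = -13.74390

-13.744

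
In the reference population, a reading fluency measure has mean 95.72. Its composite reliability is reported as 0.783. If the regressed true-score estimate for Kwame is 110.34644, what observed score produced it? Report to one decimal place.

T̂ = ρX + (1 − ρ)μ  ⇒  X = (T̂ − (1 − ρ)μ) / ρ
X = (110.34644 − 0.217 × 95.72) / 0.783 = (110.34644 − 20.77124) / 0.783 = 89.57520 / 0.783 = 114.400

114.4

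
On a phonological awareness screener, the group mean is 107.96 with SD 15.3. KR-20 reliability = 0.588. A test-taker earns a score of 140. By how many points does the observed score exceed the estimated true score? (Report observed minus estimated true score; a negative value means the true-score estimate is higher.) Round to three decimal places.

Weight the observed score by reliability and the mean by (1 − reliability): T̂ = 0.588·140 + 0.412·107.96 = 82.320 + 44.47952 = 126.79952.
X − T̂ = 140 − 126.7995 = 13.2005 → 13.200

13.200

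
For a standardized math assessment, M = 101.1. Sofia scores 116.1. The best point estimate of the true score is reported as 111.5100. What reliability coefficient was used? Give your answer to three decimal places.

T̂ = ρX + (1 − ρ)μ  ⇒  T̂ − μ = ρ(X − μ)
ρ = (T̂ − μ)/(X − μ) = (111.5100 − 101.1) / (116.1 − 101.1) = 10.4100 / 15.0 = 0.69400

0.694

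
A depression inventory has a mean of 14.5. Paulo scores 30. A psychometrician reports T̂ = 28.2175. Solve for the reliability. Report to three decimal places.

0.885

T̂ = ρX + (1 − ρ)μ  ⇒  T̂ − μ = ρ(X − μ)
ρ = (T̂ − μ)/(X − μ) = (28.2175 − 14.5) / (30 − 14.5) = 13.7175 / 15.5 = 0.88500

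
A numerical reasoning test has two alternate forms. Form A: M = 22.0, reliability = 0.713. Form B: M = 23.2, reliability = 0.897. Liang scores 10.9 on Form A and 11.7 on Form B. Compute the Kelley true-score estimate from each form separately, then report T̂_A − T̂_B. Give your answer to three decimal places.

1.201

T̂_A = 0.713(10.9) + 0.287(22.0) = 14.08570
T̂_B = 0.897(11.7) + 0.103(23.2) = 12.88450
T̂_A − T̂_B = 1.20120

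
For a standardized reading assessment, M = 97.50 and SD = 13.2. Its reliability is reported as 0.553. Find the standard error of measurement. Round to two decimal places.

SEM = SD · √(1 − ρ) = 13.2 × √0.447 = 13.2 × 0.6686 = 8.825

8.83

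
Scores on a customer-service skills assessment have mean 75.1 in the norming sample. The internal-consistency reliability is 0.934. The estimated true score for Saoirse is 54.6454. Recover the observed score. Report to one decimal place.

T̂ = ρX + (1 − ρ)μ  ⇒  X = (T̂ − (1 − ρ)μ) / ρ
X = (54.6454 − 0.066 × 75.1) / 0.934 = (54.6454 − 4.9566) / 0.934 = 49.6888 / 0.934 = 53.200

53.2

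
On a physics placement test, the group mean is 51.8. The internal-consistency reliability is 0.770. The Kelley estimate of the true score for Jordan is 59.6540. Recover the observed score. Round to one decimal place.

T̂ = ρX + (1 − ρ)μ  ⇒  X = (T̂ − (1 − ρ)μ) / ρ
X = (59.6540 − 0.230 × 51.8) / 0.770 = (59.6540 − 11.9140) / 0.770 = 47.7400 / 0.770 = 62.000

62.0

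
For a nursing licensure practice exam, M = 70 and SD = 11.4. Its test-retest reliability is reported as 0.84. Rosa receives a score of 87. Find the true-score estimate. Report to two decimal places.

84.28

T̂ = ρX + (1 − ρ)μ
  = 0.84 × 87 + 0.16 × 70
  = 73.08 + 11.20
  = 84.280
  ≈ 84.28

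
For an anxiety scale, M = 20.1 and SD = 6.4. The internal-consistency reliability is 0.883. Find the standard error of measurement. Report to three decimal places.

2.189

SEM = SD · √(1 − ρ) = 6.4 × √0.117 = 6.4 × 0.3421 = 2.1891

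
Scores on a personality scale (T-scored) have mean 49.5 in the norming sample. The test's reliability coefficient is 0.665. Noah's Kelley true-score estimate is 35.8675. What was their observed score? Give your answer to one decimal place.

T̂ = ρX + (1 − ρ)μ  ⇒  X = (T̂ − (1 − ρ)μ) / ρ
X = (35.8675 − 0.335 × 49.5) / 0.665 = (35.8675 − 16.5825) / 0.665 = 19.2850 / 0.665 = 29.000

29.0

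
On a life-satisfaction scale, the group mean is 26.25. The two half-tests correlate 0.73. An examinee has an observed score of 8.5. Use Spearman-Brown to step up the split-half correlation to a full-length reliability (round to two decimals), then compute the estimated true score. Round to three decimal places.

Spearman-Brown: ρ = 2r/(1 + r) = 2(0.73)/(1 + 0.73) = 1.460/1.73 = 0.8439 → 0.84
T̂ = 0.84(8.5) + 0.16(26.25) = 7.140 + 4.2000 = 11.3400 → 11.340

11.340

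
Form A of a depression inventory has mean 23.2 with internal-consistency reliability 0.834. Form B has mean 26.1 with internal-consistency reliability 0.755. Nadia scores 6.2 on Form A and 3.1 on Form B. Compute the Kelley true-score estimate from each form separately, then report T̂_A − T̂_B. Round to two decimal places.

0.29

T̂_A = 0.834(6.2) + 0.166(23.2) = 9.0220
T̂_B = 0.755(3.1) + 0.245(26.1) = 8.7350
T̂_A − T̂_B = 0.2870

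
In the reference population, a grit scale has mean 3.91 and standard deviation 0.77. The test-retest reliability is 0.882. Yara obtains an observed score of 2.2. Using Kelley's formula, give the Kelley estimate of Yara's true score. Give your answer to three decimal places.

T̂ = ρX + (1 − ρ)μ
  = 0.882 × 2.2 + 0.118 × 3.91
  = 1.9404 + 0.46138
  = 2.4018
  ≈ 2.402

2.402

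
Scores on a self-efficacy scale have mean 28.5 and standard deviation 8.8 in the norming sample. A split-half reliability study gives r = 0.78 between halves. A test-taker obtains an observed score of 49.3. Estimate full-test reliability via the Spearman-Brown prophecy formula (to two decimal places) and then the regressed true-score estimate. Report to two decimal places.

Spearman-Brown: ρ = 2r/(1 + r) = 2(0.78)/(1 + 0.78) = 1.560/1.78 = 0.8764 → 0.88
T̂ = ρX + (1 − ρ)μ
  = 0.88 × 49.3 + 0.12 × 28.5
  = 43.384 + 3.420
  = 46.804
  ≈ 46.80

46.80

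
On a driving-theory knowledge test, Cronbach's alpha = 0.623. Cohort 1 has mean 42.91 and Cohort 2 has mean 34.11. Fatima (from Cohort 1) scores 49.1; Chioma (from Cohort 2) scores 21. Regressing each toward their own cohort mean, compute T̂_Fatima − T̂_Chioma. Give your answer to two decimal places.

T̂_Fatima = 0.623(49.1) + 0.377(42.91) = 46.7664
T̂_Chioma = 0.623(21) + 0.377(34.11) = 25.9425
Difference = 46.7664 − 25.9425 = 20.8239

20.82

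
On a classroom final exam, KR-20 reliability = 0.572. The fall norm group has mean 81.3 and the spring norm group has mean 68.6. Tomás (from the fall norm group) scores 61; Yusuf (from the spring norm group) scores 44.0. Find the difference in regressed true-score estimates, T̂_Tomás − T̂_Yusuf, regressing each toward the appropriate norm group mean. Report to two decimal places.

T̂_Tomás = 0.572(61) + 0.428(81.3) = 69.6884
T̂_Yusuf = 0.572(44.0) + 0.428(68.6) = 54.5288
Difference = 69.6884 − 54.5288 = 15.1596

15.16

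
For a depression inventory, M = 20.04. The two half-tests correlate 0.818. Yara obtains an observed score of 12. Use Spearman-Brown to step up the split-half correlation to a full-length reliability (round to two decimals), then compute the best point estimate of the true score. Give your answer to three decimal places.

12.804

Spearman-Brown: ρ = 2r/(1 + r) = 2(0.818)/(1 + 0.818) = 1.6360/1.818 = 0.8999 → 0.90
T̂ = ρX + (1 − ρ)μ
  = 0.90 × 12 + 0.10 × 20.04
  = 10.80 + 2.0040
  = 12.8040
  ≈ 12.804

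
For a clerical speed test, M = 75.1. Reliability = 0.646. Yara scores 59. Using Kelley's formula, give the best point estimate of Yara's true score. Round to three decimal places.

T̂ = ρX + (1 − ρ)μ
  = 0.646 × 59 + 0.354 × 75.1
  = 38.114 + 26.5854
  = 64.6994
  ≈ 64.699

64.699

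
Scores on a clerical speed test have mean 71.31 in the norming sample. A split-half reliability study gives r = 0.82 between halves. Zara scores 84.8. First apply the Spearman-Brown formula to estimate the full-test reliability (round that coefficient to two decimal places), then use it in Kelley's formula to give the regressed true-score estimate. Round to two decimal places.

83.45

Spearman-Brown: ρ = 2r/(1 + r) = 2(0.82)/(1 + 0.82) = 1.640/1.82 = 0.9011 → 0.90
T̂ = 0.90(84.8) + 0.10(71.31) = 76.320 + 7.1310 = 83.451 → 83.45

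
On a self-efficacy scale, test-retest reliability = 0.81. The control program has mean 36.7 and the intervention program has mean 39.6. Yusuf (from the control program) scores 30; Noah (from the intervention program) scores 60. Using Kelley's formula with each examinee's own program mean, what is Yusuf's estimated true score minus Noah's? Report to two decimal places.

-24.85

T̂_Yusuf = 0.81(30) + 0.19(36.7) = 31.2730
T̂_Noah = 0.81(60) + 0.19(39.6) = 56.1240
Difference = 31.2730 − 56.1240 = -24.8510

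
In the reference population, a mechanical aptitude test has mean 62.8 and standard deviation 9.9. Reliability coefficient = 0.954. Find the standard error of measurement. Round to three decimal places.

SEM = SD · √(1 − ρ) = 9.9 × √0.046 = 9.9 × 0.2145 = 2.1233

2.123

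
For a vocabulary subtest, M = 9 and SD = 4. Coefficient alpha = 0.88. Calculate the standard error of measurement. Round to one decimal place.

SEM = SD · √(1 − ρ) = 4 × √0.12 = 4 × 0.3464 = 1.386

1.4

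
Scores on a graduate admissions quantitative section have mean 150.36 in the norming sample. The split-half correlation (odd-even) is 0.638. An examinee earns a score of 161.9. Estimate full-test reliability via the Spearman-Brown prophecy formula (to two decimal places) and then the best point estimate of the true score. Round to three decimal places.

159.361

Spearman-Brown: ρ = 2r/(1 + r) = 2(0.638)/(1 + 0.638) = 1.2760/1.638 = 0.7790 → 0.78
T̂ = 0.78(161.9) + 0.22(150.36) = 126.282 + 33.0792 = 159.3612 → 159.361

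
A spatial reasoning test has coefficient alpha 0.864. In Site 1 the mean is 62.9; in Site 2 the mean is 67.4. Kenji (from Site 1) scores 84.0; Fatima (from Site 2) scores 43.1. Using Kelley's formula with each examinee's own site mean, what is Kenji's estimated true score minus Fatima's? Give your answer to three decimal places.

T̂_Kenji = 0.864(84.0) + 0.136(62.9) = 81.13040
T̂_Fatima = 0.864(43.1) + 0.136(67.4) = 46.40480
Difference = 81.13040 − 46.40480 = 34.72560

34.726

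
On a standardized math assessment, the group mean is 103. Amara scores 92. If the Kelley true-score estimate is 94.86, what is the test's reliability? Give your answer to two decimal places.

T̂ = ρX + (1 − ρ)μ  ⇒  T̂ − μ = ρ(X − μ)
ρ = (T̂ − μ)/(X − μ) = (94.86 − 103) / (92 − 103) = -8.14 / -11.0 = 0.7400

0.74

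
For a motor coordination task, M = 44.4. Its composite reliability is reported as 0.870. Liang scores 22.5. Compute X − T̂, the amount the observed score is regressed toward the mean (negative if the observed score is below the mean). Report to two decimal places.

-2.85

Kelley's formula gives T̂ = 0.870·22.5 + 0.130·44.4 = 19.5750 + 5.7720 = 25.3470.
X − T̂ = 22.5 − 25.347 = -2.847 → -2.85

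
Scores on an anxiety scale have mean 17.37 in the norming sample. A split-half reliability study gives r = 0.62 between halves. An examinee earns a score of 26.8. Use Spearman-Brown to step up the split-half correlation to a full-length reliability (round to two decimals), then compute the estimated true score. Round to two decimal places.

24.63

Spearman-Brown: ρ = 2r/(1 + r) = 2(0.62)/(1 + 0.62) = 1.240/1.62 = 0.7654 → 0.77
Weight the observed score by reliability and the mean by (1 − reliability): T̂ = 0.77·26.8 + 0.23·17.37 = 20.636 + 3.9951 = 24.631.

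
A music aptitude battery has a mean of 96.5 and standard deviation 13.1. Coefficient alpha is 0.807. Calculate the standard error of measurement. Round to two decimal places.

5.76

SEM = SD · √(1 − ρ) = 13.1 × √0.193 = 13.1 × 0.4393 = 5.755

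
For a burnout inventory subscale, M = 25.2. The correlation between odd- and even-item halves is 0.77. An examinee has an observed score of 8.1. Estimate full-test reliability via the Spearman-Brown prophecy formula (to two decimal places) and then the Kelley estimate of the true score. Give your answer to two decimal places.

Spearman-Brown: ρ = 2r/(1 + r) = 2(0.77)/(1 + 0.77) = 1.540/1.77 = 0.8701 → 0.87
T̂ = 0.87(8.1) + 0.13(25.2) = 7.047 + 3.276 = 10.323 → 10.32

10.32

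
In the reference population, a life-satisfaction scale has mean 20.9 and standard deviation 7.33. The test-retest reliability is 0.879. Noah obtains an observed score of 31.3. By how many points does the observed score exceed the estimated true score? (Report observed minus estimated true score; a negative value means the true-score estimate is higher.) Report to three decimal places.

1.258

T̂ = 0.879(31.3) + 0.121(20.9) = 27.5127 + 2.5289 = 30.04160 → 30.0416
X − T̂ = 31.3 − 30.0416 = 1.2584 → 1.258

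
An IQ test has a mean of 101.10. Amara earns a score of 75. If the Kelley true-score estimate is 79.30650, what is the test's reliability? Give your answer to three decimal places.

0.835

T̂ = ρX + (1 − ρ)μ  ⇒  T̂ − μ = ρ(X − μ)
ρ = (T̂ − μ)/(X − μ) = (79.30650 − 101.10) / (75 − 101.10) = -21.79350 / -26.10 = 0.83500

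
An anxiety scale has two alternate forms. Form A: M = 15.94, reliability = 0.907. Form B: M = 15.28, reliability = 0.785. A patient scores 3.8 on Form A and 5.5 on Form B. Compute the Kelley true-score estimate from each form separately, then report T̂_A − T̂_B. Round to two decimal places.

-2.67

T̂_A = 0.907(3.8) + 0.093(15.94) = 4.9290
T̂_B = 0.785(5.5) + 0.215(15.28) = 7.6027
T̂_A − T̂_B = -2.6737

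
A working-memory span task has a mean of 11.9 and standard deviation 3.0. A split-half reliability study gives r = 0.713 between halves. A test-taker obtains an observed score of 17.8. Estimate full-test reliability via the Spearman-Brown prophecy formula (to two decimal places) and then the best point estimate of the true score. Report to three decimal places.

Spearman-Brown: ρ = 2r/(1 + r) = 2(0.713)/(1 + 0.713) = 1.4260/1.713 = 0.8325 → 0.83
T̂ = 0.83(17.8) + 0.17(11.9) = 14.774 + 2.023 = 16.7970 → 16.797

16.797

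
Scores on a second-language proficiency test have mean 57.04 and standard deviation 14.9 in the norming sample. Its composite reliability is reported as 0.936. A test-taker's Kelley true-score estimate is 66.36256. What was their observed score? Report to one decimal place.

T̂ = ρX + (1 − ρ)μ  ⇒  X = (T̂ − (1 − ρ)μ) / ρ
X = (66.36256 − 0.064 × 57.04) / 0.936 = (66.36256 − 3.65056) / 0.936 = 62.71200 / 0.936 = 67.000

67.0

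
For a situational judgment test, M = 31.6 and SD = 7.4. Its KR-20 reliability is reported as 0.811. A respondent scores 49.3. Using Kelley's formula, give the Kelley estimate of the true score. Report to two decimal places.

45.95

T̂ = 0.811(49.3) + 0.189(31.6) = 39.9823 + 5.9724 = 45.955 → 45.95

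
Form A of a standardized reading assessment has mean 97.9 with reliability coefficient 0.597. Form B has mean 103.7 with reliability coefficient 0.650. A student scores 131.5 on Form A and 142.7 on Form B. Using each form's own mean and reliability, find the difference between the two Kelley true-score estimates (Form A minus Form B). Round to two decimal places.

T̂_A = 0.597(131.5) + 0.403(97.9) = 117.9592
T̂_B = 0.650(142.7) + 0.350(103.7) = 129.0500
T̂_A − T̂_B = -11.0908

-11.09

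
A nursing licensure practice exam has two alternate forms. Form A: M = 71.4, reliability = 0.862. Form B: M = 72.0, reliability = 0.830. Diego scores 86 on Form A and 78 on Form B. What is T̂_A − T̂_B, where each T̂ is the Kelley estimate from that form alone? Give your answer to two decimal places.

7.01

T̂_A = 0.862(86) + 0.138(71.4) = 83.9852
T̂_B = 0.830(78) + 0.170(72.0) = 76.9800
T̂_A − T̂_B = 7.0052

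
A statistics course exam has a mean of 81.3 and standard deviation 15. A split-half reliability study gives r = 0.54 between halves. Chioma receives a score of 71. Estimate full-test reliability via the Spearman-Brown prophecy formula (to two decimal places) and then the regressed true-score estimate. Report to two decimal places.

74.09

Spearman-Brown: ρ = 2r/(1 + r) = 2(0.54)/(1 + 0.54) = 1.080/1.54 = 0.7013 → 0.70
Weight the observed score by reliability and the mean by (1 − reliability): T̂ = 0.70·71 + 0.30·81.3 = 49.70 + 24.390 = 74.090.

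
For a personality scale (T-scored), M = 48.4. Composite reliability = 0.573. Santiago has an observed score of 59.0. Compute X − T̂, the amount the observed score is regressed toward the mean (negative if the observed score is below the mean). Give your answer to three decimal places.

4.526

T̂ = 0.573(59.0) + 0.427(48.4) = 33.8070 + 20.6668 = 54.47380 → 54.4738
X − T̂ = 59.0 − 54.4738 = 4.5262 → 4.526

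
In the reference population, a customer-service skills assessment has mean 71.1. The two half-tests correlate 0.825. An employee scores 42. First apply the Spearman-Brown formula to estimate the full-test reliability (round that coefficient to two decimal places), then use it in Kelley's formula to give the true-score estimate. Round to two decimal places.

44.91

Spearman-Brown: ρ = 2r/(1 + r) = 2(0.825)/(1 + 0.825) = 1.6500/1.825 = 0.9041 → 0.90
T̂ = 0.90(42) + 0.10(71.1) = 37.80 + 7.110 = 44.910 → 44.91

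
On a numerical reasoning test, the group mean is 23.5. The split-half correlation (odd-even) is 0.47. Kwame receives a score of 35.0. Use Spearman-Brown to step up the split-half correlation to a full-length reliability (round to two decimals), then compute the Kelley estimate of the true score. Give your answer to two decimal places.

Spearman-Brown: ρ = 2r/(1 + r) = 2(0.47)/(1 + 0.47) = 0.940/1.47 = 0.6395 → 0.64
Weight the observed score by reliability and the mean by (1 − reliability): T̂ = 0.64·35.0 + 0.36·23.5 = 22.400 + 8.460 = 30.860.

30.86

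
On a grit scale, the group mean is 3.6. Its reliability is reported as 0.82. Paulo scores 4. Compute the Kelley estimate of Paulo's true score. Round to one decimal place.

T̂ = 0.82(4) + 0.18(3.6) = 3.28 + 0.648 = 3.93 → 3.9

3.9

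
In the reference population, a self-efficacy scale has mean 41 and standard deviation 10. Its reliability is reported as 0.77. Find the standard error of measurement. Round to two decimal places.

4.80

SEM = SD · √(1 − ρ) = 10 × √0.23 = 10 × 0.4796 = 4.796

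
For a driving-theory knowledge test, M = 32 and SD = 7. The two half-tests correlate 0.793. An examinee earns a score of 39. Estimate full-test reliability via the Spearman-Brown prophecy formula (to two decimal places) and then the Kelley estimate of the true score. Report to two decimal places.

38.16

Spearman-Brown: ρ = 2r/(1 + r) = 2(0.793)/(1 + 0.793) = 1.5860/1.793 = 0.8846 → 0.88
T̂ = 0.88(39) + 0.12(32) = 34.32 + 3.84 = 38.160 → 38.16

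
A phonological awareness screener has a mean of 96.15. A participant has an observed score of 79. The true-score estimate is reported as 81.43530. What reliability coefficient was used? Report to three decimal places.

0.858

T̂ = ρX + (1 − ρ)μ  ⇒  T̂ − μ = ρ(X − μ)
ρ = (T̂ − μ)/(X − μ) = (81.43530 − 96.15) / (79 − 96.15) = -14.71470 / -17.15 = 0.85800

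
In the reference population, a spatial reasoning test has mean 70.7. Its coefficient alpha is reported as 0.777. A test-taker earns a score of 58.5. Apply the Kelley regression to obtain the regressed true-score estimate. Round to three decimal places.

61.221

T̂ = ρX + (1 − ρ)μ
  = 0.777 × 58.5 + 0.223 × 70.7
  = 45.4545 + 15.7661
  = 61.2206
  ≈ 61.221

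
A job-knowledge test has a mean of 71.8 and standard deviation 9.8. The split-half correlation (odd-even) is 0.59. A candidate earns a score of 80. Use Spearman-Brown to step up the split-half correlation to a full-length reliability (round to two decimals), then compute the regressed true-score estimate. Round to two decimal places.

Spearman-Brown: ρ = 2r/(1 + r) = 2(0.59)/(1 + 0.59) = 1.180/1.59 = 0.7421 → 0.74
T̂ = ρX + (1 − ρ)μ
  = 0.74 × 80 + 0.26 × 71.8
  = 59.20 + 18.668
  = 77.868
  ≈ 77.87

77.87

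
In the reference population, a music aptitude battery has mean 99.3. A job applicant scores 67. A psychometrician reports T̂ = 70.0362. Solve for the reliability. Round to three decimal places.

0.906

T̂ = ρX + (1 − ρ)μ  ⇒  T̂ − μ = ρ(X − μ)
ρ = (T̂ − μ)/(X − μ) = (70.0362 − 99.3) / (67 − 99.3) = -29.2638 / -32.3 = 0.90600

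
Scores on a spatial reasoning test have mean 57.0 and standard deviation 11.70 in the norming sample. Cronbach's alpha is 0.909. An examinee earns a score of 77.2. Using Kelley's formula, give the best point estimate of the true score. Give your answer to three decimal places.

75.362

T̂ = ρX + (1 − ρ)μ
  = 0.909 × 77.2 + 0.091 × 57.0
  = 70.1748 + 5.1870
  = 75.3618
  ≈ 75.362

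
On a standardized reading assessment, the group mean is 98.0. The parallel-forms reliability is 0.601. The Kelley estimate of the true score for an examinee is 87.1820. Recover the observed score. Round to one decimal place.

80.0

T̂ = ρX + (1 − ρ)μ  ⇒  X = (T̂ − (1 − ρ)μ) / ρ
X = (87.1820 − 0.399 × 98.0) / 0.601 = (87.1820 − 39.1020) / 0.601 = 48.0800 / 0.601 = 80.000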